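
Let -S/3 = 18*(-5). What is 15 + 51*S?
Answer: 13785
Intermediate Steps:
S = 270 (S = -54*(-5) = -3*(-90) = 270)
15 + 51*S = 15 + 51*270 = 15 + 13770 = 13785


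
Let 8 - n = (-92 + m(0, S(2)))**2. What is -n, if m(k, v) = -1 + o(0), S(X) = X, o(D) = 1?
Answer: 8456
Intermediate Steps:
m(k, v) = 0 (m(k, v) = -1 + 1 = 0)
n = -8456 (n = 8 - (-92 + 0)**2 = 8 - 1*(-92)**2 = 8 - 1*8464 = 8 - 8464 = -8456)
-n = -1*(-8456) = 8456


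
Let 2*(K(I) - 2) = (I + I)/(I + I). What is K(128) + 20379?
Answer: 40763/2 ≈ 20382.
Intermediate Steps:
K(I) = 5/2 (K(I) = 2 + ((I + I)/(I + I))/2 = 2 + ((2*I)/((2*I)))/2 = 2 + ((2*I)*(1/(2*I)))/2 = 2 + (½)*1 = 2 + ½ = 5/2)
K(128) + 20379 = 5/2 + 20379 = 40763/2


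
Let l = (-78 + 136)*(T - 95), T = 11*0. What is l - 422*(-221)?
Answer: 87752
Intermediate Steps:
T = 0
l = -5510 (l = (-78 + 136)*(0 - 95) = 58*(-95) = -5510)
l - 422*(-221) = -5510 - 422*(-221) = -5510 + 93262 = 87752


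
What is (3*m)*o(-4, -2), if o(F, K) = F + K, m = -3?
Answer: 54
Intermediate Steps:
(3*m)*o(-4, -2) = (3*(-3))*(-4 - 2) = -9*(-6) = 54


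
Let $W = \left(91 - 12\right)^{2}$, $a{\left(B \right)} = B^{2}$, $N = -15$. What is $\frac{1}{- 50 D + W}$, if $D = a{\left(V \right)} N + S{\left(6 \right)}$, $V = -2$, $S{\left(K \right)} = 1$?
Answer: $\frac{1}{9191} \approx 0.0001088$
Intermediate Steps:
$W = 6241$ ($W = 79^{2} = 6241$)
$D = -59$ ($D = \left(-2\right)^{2} \left(-15\right) + 1 = 4 \left(-15\right) + 1 = -60 + 1 = -59$)
$\frac{1}{- 50 D + W} = \frac{1}{\left(-50\right) \left(-59\right) + 6241} = \frac{1}{2950 + 6241} = \frac{1}{9191}$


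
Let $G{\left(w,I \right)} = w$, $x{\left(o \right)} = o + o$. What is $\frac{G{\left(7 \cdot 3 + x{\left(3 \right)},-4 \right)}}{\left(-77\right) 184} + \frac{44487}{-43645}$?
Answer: $- \frac{90210033}{88337480} \approx -1.0212$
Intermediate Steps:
$x{\left(o \right)} = 2 o$
$\frac{G{\left(7 \cdot 3 + x{\left(3 \right)},-4 \right)}}{\left(-77\right) 184} + \frac{44487}{-43645} = \frac{7 \cdot 3 + 2 \cdot 3}{\left(-77\right) 184} + \frac{44487}{-43645} = \frac{21 + 6}{-14168} + 44487 \left(- \frac{1}{43645}\right) = 27 \left(- \frac{1}{14168}\right) - \frac{44487}{43645} = - \frac{27}{14168} - \frac{44487}{43645} = - \frac{90210033}{88337480}$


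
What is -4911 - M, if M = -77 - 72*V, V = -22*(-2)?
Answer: -1666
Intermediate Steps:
V = 44
M = -3245 (M = -77 - 72*44 = -77 - 3168 = -3245)
-4911 - M = -4911 - 1*(-3245) = -4911 + 3245 = -1666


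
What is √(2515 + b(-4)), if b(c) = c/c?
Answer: 2*√629 ≈ 50.160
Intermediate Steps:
b(c) = 1
√(2515 + b(-4)) = √(2515 + 1) = √2516 = 2*√629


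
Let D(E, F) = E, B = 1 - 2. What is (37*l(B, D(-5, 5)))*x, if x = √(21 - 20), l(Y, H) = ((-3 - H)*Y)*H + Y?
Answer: 333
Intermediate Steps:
B = -1
l(Y, H) = Y + H*Y*(-3 - H) (l(Y, H) = (Y*(-3 - H))*H + Y = H*Y*(-3 - H) + Y = Y + H*Y*(-3 - H))
x = 1 (x = √1 = 1)
(37*l(B, D(-5, 5)))*x = (37*(-(1 - 1*(-5)² - 3*(-5))))*1 = (37*(-(1 - 1*25 + 15)))*1 = (37*(-(1 - 25 + 15)))*1 = (37*(-1*(-9)))*1 = (37*9)*1 = 333*1 = 333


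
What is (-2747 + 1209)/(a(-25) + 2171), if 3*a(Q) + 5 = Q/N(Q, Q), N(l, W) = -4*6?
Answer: -110736/156217 ≈ -0.70886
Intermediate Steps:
N(l, W) = -24
a(Q) = -5/3 - Q/72 (a(Q) = -5/3 + (Q/(-24))/3 = -5/3 + (Q*(-1/24))/3 = -5/3 + (-Q/24)/3 = -5/3 - Q/72)
(-2747 + 1209)/(a(-25) + 2171) = (-2747 + 1209)/((-5/3 - 1/72*(-25)) + 2171) = -1538/((-5/3 + 25/72) + 2171) = -1538/(-95/72 + 2171) = -1538/156217/72 = -1538*72/156217 = -110736/156217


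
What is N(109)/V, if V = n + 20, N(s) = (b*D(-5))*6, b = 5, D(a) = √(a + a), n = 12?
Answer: 15*I*√10/16 ≈ 2.9646*I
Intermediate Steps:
D(a) = √2*√a (D(a) = √(2*a) = √2*√a)
N(s) = 30*I*√10 (N(s) = (5*(√2*√(-5)))*6 = (5*(√2*(I*√5)))*6 = (5*(I*√10))*6 = (5*I*√10)*6 = 30*I*√10)
V = 32 (V = 12 + 20 = 32)
N(109)/V = (30*I*√10)/32 = 15*I*√10/16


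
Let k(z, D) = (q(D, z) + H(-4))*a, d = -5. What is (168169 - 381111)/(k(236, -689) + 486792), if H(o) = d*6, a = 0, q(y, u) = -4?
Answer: -106471/243396 ≈ -0.43744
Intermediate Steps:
H(o) = -30 (H(o) = -5*6 = -30)
k(z, D) = 0 (k(z, D) = (-4 - 30)*0 = -34*0 = 0)
(168169 - 381111)/(k(236, -689) + 486792) = (168169 - 381111)/(0 + 486792) = -212942/486792 = -212942*1/486792 = -106471/243396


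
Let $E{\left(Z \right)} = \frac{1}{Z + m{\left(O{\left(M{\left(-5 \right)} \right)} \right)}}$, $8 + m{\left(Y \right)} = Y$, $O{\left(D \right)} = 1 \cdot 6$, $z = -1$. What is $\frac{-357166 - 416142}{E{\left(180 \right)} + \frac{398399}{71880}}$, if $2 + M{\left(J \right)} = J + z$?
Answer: $- \frac{4947098734560}{35493451} \approx -1.3938 \cdot 10^{5}$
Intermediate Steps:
$M{\left(J \right)} = -3 + J$ ($M{\left(J \right)} = -2 + \left(J - 1\right) = -2 + \left(-1 + J\right) = -3 + J$)
$O{\left(D \right)} = 6$
$m{\left(Y \right)} = -8 + Y$
$E{\left(Z \right)} = \frac{1}{-2 + Z}$ ($E{\left(Z \right)} = \frac{1}{Z + \left(-8 + 6\right)} = \frac{1}{Z - 2} = \frac{1}{-2 + Z}$)
$\frac{-357166 - 416142}{E{\left(180 \right)} + \frac{398399}{71880}} = \frac{-357166 - 416142}{\frac{1}{-2 + 180} + \frac{398399}{71880}} = - \frac{773308}{\frac{1}{178} + 398399 \cdot \frac{1}{71880}} = - \frac{773308}{\frac{1}{178} + \frac{398399}{71880}} = - \frac{773308}{\frac{35493451}{6397320}} = \left(-773308\right) \frac{6397320}{35493451} = - \frac{4947098734560}{35493451}$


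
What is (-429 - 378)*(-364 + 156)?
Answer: 167856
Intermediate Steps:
(-429 - 378)*(-364 + 156) = -807*(-208) = 167856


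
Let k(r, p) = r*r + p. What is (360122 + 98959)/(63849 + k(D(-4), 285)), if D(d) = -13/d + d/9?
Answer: 594968976/83127865 ≈ 7.1573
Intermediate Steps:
D(d) = -13/d + d/9 (D(d) = -13/d + d*(1/9) = -13/d + d/9)
k(r, p) = p + r**2 (k(r, p) = r**2 + p = p + r**2)
(360122 + 98959)/(63849 + k(D(-4), 285)) = (360122 + 98959)/(63849 + (285 + (-13/(-4) + (1/9)*(-4))**2)) = 459081/(63849 + (285 + (-13*(-1/4) - 4/9)**2)) = 459081/(63849 + (285 + (13/4 - 4/9)**2)) = 459081/(63849 + (285 + (101/36)**2)) = 459081/(63849 + (285 + 10201/1296)) = 459081/(63849 + 379561/1296) = 459081/(83127865/1296) = 459081*(1296/83127865) = 594968976/83127865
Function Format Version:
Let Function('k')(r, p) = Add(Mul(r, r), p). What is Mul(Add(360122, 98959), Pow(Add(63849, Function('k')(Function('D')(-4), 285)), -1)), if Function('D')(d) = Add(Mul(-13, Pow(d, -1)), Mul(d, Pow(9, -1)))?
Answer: Rational(594968976, 83127865) ≈ 7.1573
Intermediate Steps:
Function('D')(d) = Add(Mul(-13, Pow(d, -1)), Mul(Rational(1, 9), d)) (Function('D')(d) = Add(Mul(-13, Pow(d, -1)), Mul(d, Rational(1, 9))) = Add(Mul(-13, Pow(d, -1)), Mul(Rational(1, 9), d)))
Function('k')(r, p) = Add(p, Pow(r, 2)) (Function('k')(r, p) = Add(Pow(r, 2), p) = Add(p, Pow(r, 2)))
Mul(Add(360122, 98959), Pow(Add(63849, Function('k')(Function('D')(-4), 285)), -1)) = Mul(Add(360122, 98959), Pow(Add(63849, Add(285, Pow(Add(Mul(-13, Pow(-4, -1)), Mul(Rational(1, 9), -4)), 2))), -1)) = Mul(459081, Pow(Add(63849, Add(285, Pow(Add(Mul(-13, Rational(-1, 4)), Rational(-4, 9)), 2))), -1)) = Mul(459081, Pow(Add(63849, Add(285, Pow(Add(Rational(13, 4), Rational(-4, 9)), 2))), -1)) = Mul(459081, Pow(Add(63849, Add(285, Pow(Rational(101, 36), 2))), -1)) = Mul(459081, Pow(Add(63849, Add(285, Rational(10201, 1296))), -1)) = Mul(459081, Pow(Add(63849, Rational(379561, 1296)), -1)) = Mul(459081, Pow(Rational(83127865, 1296), -1)) = Mul(459081, Rational(1296, 83127865)) = Rational(594968976, 83127865)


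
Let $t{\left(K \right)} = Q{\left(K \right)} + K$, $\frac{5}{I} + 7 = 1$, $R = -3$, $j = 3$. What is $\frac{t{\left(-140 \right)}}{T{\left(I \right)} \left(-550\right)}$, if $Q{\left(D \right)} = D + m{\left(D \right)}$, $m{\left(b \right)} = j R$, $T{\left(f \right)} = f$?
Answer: $- \frac{867}{1375} \approx -0.63055$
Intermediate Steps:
$I = - \frac{5}{6}$ ($I = \frac{5}{-7 + 1} = \frac{5}{-6} = 5 \left(- \frac{1}{6}\right) = - \frac{5}{6} \approx -0.83333$)
$m{\left(b \right)} = -9$ ($m{\left(b \right)} = 3 \left(-3\right) = -9$)
$Q{\left(D \right)} = -9 + D$ ($Q{\left(D \right)} = D - 9 = -9 + D$)
$t{\left(K \right)} = -9 + 2 K$ ($t{\left(K \right)} = \left(-9 + K\right) + K = -9 + 2 K$)
$\frac{t{\left(-140 \right)}}{T{\left(I \right)} \left(-550\right)} = \frac{-9 + 2 \left(-140\right)}{\left(- \frac{5}{6}\right) \left(-550\right)} = \frac{-9 - 280}{\frac{1375}{3}} = \left(-289\right) \frac{3}{1375} = - \frac{867}{1375}$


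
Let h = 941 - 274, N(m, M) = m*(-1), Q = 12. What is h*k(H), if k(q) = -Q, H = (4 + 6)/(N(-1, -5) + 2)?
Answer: -8004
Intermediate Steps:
N(m, M) = -m
H = 10/3 (H = (4 + 6)/(-1*(-1) + 2) = 10/(1 + 2) = 10/3 ≈ 3.3333)
k(q) = -12 (k(q) = -1*12 = -12)
h = 667
h*k(H) = 667*(-12) = -8004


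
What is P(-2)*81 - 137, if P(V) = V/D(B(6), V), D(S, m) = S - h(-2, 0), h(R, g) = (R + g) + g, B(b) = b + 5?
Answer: -1943/13 ≈ -149.46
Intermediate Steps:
B(b) = 5 + b
h(R, g) = R + 2*g
D(S, m) = 2 + S (D(S, m) = S - (-2 + 2*0) = S - (-2 + 0) = S - 1*(-2) = S + 2 = 2 + S)
P(V) = V/13 (P(V) = V/(2 + (5 + 6)) = V/(2 + 11) = V/13)
P(-2)*81 - 137 = ((1/13)*(-2))*81 - 137 = -2/13*81 - 137 = -162/13 - 137 = -1943/13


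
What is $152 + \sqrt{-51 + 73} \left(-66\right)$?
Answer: $152 - 66 \sqrt{22} \approx -157.57$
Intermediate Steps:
$152 + \sqrt{-51 + 73} \left(-66\right) = 152 + \sqrt{22} \left(-66\right) = 152 - 66 \sqrt{22}$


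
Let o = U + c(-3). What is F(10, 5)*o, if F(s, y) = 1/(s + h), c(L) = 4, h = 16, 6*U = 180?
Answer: 17/13 ≈ 1.3077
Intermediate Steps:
U = 30 (U = (⅙)*180 = 30)
F(s, y) = 1/(16 + s) (F(s, y) = 1/(s + 16) = 1/(16 + s))
o = 34 (o = 30 + 4 = 34)
F(10, 5)*o = 34/(16 + 10) = 34/26 = (1/26)*34 = 17/13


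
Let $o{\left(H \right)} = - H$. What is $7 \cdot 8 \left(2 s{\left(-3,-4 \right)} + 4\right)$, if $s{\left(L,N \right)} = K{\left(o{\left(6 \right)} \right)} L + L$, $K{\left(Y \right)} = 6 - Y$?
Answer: $-4144$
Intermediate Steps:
$s{\left(L,N \right)} = 13 L$ ($s{\left(L,N \right)} = \left(6 - \left(-1\right) 6\right) L + L = \left(6 - -6\right) L + L = \left(6 + 6\right) L + L = 12 L + L = 13 L$)
$7 \cdot 8 \left(2 s{\left(-3,-4 \right)} + 4\right) = 7 \cdot 8 \left(2 \cdot 13 \left(-3\right) + 4\right) = 56 \left(2 \left(-39\right) + 4\right) = 56 \left(-78 + 4\right) = 56 \left(-74\right) = -4144$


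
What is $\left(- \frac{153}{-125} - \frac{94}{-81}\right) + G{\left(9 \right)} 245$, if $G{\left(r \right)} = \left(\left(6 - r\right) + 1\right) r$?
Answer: $- \frac{44627107}{10125} \approx -4407.6$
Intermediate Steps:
$G{\left(r \right)} = r \left(7 - r\right)$ ($G{\left(r \right)} = \left(7 - r\right) r = r \left(7 - r\right)$)
$\left(- \frac{153}{-125} - \frac{94}{-81}\right) + G{\left(9 \right)} 245 = \left(- \frac{153}{-125} - \frac{94}{-81}\right) + 9 \left(7 - 9\right) 245 = \left(\left(-153\right) \left(- \frac{1}{125}\right) - - \frac{94}{81}\right) + 9 \left(7 - 9\right) 245 = \left(\frac{153}{125} + \frac{94}{81}\right) + 9 \left(-2\right) 245 = \frac{24143}{10125} - 4410 = - \frac{44627107}{10125}$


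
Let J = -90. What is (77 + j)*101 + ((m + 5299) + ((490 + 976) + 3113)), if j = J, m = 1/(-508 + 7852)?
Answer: 62901361/7344 ≈ 8565.0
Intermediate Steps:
m = 1/7344 ≈ 0.00013617
j = -90
(77 + j)*101 + ((m + 5299) + ((490 + 976) + 3113)) = (77 - 90)*101 + ((1/7344 + 5299) + ((490 + 976) + 3113)) = -13*101 + (38915857/7344 + (1466 + 3113)) = -1313 + (38915857/7344 + 4579) = -1313 + 72544033/7344 = 62901361/7344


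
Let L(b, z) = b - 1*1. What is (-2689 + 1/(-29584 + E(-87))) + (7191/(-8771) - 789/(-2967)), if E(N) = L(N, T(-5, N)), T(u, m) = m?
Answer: -692265177741343/257390327768 ≈ -2689.6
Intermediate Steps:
L(b, z) = -1 + b (L(b, z) = b - 1 = -1 + b)
E(N) = -1 + N
(-2689 + 1/(-29584 + E(-87))) + (7191/(-8771) - 789/(-2967)) = (-2689 + 1/(-29584 + (-1 - 87))) + (7191/(-8771) - 789/(-2967)) = (-2689 + 1/(-29584 - 88)) + (7191*(-1/8771) - 789*(-1/2967)) = (-2689 + 1/(-29672)) + (-7191/8771 + 263/989) = (-2689 - 1/29672) - 4805126/8674519 = -79788009/29672 - 4805126/8674519 = -692265177741343/257390327768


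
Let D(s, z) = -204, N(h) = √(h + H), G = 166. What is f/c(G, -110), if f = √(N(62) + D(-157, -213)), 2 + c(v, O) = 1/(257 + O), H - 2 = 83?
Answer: -147*I*√(204 - 7*√3)/293 ≈ -6.9496*I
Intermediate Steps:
H = 85 (H = 2 + 83 = 85)
N(h) = √(85 + h) (N(h) = √(h + 85) = √(85 + h))
c(v, O) = -2 + 1/(257 + O)
f = √(-204 + 7*√3) (f = √(√(85 + 62) - 204) = √(√147 - 204) = √(7*√3 - 204) = √(-204 + 7*√3) ≈ 13.852*I)
f/c(G, -110) = √(-204 + 7*√3)/(((-513 - 2*(-110))/(257 - 110))) = √(-204 + 7*√3)/(((-513 + 220)/147)) = √(-204 + 7*√3)/(((1/147)*(-293))) = √(-204 + 7*√3)/(-293/147) = √(-204 + 7*√3)*(-147/293) = -147*√(-204 + 7*√3)/293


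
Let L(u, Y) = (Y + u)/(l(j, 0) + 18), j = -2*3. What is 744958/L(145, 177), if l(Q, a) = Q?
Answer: 4469748/161 ≈ 27762.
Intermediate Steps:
j = -6
L(u, Y) = Y/12 + u/12 (L(u, Y) = (Y + u)/(-6 + 18) = (Y + u)/12 = (Y + u)*(1/12) = Y/12 + u/12)
744958/L(145, 177) = 744958/((1/12)*177 + (1/12)*145) = 744958/(59/4 + 145/12) = 744958/(161/6) = 744958*(6/161) = 4469748/161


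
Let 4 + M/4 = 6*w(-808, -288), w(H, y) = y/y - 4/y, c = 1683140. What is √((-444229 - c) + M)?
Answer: I*√19146246/3 ≈ 1458.5*I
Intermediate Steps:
w(H, y) = 1 - 4/y
M = 25/3 (M = -16 + 4*(6*((-4 - 288)/(-288))) = -16 + 4*(6*(-1/288*(-292))) = -16 + 4*(6*(73/72)) = -16 + 4*(73/12) = -16 + 73/3 = 25/3 ≈ 8.3333)
√((-444229 - c) + M) = √((-444229 - 1*1683140) + 25/3) = √((-444229 - 1683140) + 25/3) = √(-2127369 + 25/3) = √(-6382082/3) = I*√19146246/3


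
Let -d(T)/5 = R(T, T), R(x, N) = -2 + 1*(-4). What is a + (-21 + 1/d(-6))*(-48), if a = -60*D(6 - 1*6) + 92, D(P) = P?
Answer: 5492/5 ≈ 1098.4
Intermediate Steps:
R(x, N) = -6 (R(x, N) = -2 - 4 = -6)
d(T) = 30 (d(T) = -5*(-6) = 30)
a = 92 (a = -60*(6 - 1*6) + 92 = -60*(6 - 6) + 92 = -60*0 + 92 = 0 + 92 = 92)
a + (-21 + 1/d(-6))*(-48) = 92 + (-21 + 1/30)*(-48) = 92 - 629/30*(-48) = 92 + 5032/5 = 5492/5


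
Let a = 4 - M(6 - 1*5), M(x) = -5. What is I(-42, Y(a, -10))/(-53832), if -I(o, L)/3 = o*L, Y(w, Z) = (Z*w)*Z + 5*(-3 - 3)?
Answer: -9135/4486 ≈ -2.0363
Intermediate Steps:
a = 9 (a = 4 - 1*(-5) = 4 + 5 = 9)
Y(w, Z) = -30 + w*Z² (Y(w, Z) = w*Z² + 5*(-6) = w*Z² - 30 = -30 + w*Z²)
I(o, L) = -3*L*o (I(o, L) = -3*o*L = -3*L*o)
I(-42, Y(a, -10))/(-53832) = -3*(-30 + 9*(-10)²)*(-42)/(-53832) = -3*(-30 + 9*100)*(-42)*(-1/53832) = -3*(-30 + 900)*(-42)*(-1/53832) = -3*870*(-42)*(-1/53832) = 109620*(-1/53832) = -9135/4486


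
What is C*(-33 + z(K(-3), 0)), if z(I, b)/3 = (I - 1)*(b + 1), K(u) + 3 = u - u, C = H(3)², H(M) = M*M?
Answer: -3645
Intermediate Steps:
H(M) = M²
C = 81 (C = (3²)² = 9² = 81)
K(u) = -3 (K(u) = -3 + (u - u) = -3 + 0 = -3)
z(I, b) = 3*(1 + b)*(-1 + I) (z(I, b) = 3*((I - 1)*(b + 1)) = 3*((-1 + I)*(1 + b)) = 3*((1 + b)*(-1 + I)) = 3*(1 + b)*(-1 + I))
C*(-33 + z(K(-3), 0)) = 81*(-33 + (-3 - 3*0 + 3*(-3) + 3*(-3)*0)) = 81*(-33 + (-3 + 0 - 9 + 0)) = 81*(-33 - 12) = 81*(-45) = -3645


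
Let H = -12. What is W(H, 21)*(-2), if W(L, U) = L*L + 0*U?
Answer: -288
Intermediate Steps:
W(L, U) = L² (W(L, U) = L² + 0 = L²)
W(H, 21)*(-2) = (-12)²*(-2) = 144*(-2) = -288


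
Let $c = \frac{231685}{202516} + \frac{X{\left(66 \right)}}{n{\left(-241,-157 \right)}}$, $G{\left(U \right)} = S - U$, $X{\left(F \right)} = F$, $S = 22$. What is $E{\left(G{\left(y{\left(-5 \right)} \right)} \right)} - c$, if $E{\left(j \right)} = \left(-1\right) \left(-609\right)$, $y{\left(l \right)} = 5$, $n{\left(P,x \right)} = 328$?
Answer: $\frac{2522726081}{4151578} \approx 607.65$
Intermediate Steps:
$G{\left(U \right)} = 22 - U$
$E{\left(j \right)} = 609$
$c = \frac{5584921}{4151578}$ ($c = \frac{231685}{202516} + \frac{66}{328} = 231685 \cdot \frac{1}{202516} + 66 \cdot \frac{1}{328} = \frac{231685}{202516} + \frac{33}{164} = \frac{5584921}{4151578} \approx 1.3453$)
$E{\left(G{\left(y{\left(-5 \right)} \right)} \right)} - c = 609 - \frac{5584921}{4151578} = \frac{2522726081}{4151578}$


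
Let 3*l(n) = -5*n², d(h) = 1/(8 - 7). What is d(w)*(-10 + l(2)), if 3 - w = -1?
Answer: -50/3 ≈ -16.667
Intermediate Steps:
w = 4 (w = 3 - 1*(-1) = 3 + 1 = 4)
d(h) = 1 (d(h) = 1/1 = 1)
l(n) = -5*n²/3 (l(n) = (-5*n²)/3 = -5*n²/3)
d(w)*(-10 + l(2)) = 1*(-10 - 5/3*2²) = 1*(-10 - 5/3*4) = 1*(-10 - 20/3) = 1*(-50/3) = -50/3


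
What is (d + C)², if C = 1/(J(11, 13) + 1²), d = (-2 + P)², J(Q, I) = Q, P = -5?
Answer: 346921/144 ≈ 2409.2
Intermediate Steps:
d = 49 (d = (-2 - 5)² = (-7)² = 49)
C = 1/12 (C = 1/(11 + 1²) = 1/(11 + 1) = 1/12 ≈ 0.083333)
(d + C)² = (49 + 1/12)² = (589/12)² = 346921/144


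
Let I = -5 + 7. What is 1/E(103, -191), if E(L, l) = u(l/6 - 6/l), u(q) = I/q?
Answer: -36445/2292 ≈ -15.901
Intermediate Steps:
I = 2
u(q) = 2/q
E(L, l) = 2/(-6/l + l/6) (E(L, l) = 2/(l/6 - 6/l) = 2/(-6/l + l/6))
1/E(103, -191) = 1/(12*(-191)/(-36 + (-191)²)) = 1/(12*(-191)/(-36 + 36481)) = 1/(12*(-191)/36445) = 1/(12*(-191)*(1/36445)) = 1/(-2292/36445) = -36445/2292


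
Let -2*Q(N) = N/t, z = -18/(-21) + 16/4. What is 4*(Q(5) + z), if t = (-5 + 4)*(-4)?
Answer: 237/14 ≈ 16.929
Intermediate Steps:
t = 4 (t = -1*(-4) = 4)
z = 34/7 (z = -18*(-1/21) + 16*(¼) = 6/7 + 4 = 34/7 ≈ 4.8571)
Q(N) = -N/8 (Q(N) = -N/(2*4) = -N/8)
4*(Q(5) + z) = 4*(-⅛*5 + 34/7) = 4*(-5/8 + 34/7) = 4*(237/56) = 237/14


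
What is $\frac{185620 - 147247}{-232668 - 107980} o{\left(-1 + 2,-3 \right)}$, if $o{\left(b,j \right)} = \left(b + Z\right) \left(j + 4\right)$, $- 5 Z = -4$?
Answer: $- \frac{345357}{1703240} \approx -0.20276$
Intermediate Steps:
$Z = \frac{4}{5}$ ($Z = \left(- \frac{1}{5}\right) \left(-4\right) = \frac{4}{5} \approx 0.8$)
$o{\left(b,j \right)} = \left(4 + j\right) \left(\frac{4}{5} + b\right)$ ($o{\left(b,j \right)} = \left(b + \frac{4}{5}\right) \left(j + 4\right) = \left(\frac{4}{5} + b\right) \left(4 + j\right) = \left(4 + j\right) \left(\frac{4}{5} + b\right)$)
$\frac{185620 - 147247}{-232668 - 107980} o{\left(-1 + 2,-3 \right)} = \frac{185620 - 147247}{-232668 - 107980} \left(\frac{16}{5} + 4 \left(-1 + 2\right) + \frac{4}{5} \left(-3\right) + \left(-1 + 2\right) \left(-3\right)\right) = \frac{38373}{-340648} \left(\frac{16}{5} + 4 \cdot 1 - \frac{12}{5} + 1 \left(-3\right)\right) = 38373 \left(- \frac{1}{340648}\right) \left(\frac{16}{5} + 4 - \frac{12}{5} - 3\right) = \left(- \frac{38373}{340648}\right) \frac{9}{5} = - \frac{345357}{1703240}$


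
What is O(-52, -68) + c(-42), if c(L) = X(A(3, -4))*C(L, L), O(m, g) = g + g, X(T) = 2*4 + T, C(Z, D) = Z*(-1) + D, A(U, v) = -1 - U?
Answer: -136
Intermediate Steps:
C(Z, D) = D - Z (C(Z, D) = -Z + D = D - Z)
X(T) = 8 + T
O(m, g) = 2*g
c(L) = 0 (c(L) = (8 + (-1 - 1*3))*(L - L) = (8 + (-1 - 3))*0 = (8 - 4)*0 = 4*0 = 0)
O(-52, -68) + c(-42) = 2*(-68) + 0 = -136 + 0 = -136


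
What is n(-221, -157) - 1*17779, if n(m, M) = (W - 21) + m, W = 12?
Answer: -18009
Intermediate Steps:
n(m, M) = -9 + m (n(m, M) = (12 - 21) + m = -9 + m)
n(-221, -157) - 1*17779 = (-9 - 221) - 1*17779 = -230 - 17779 = -18009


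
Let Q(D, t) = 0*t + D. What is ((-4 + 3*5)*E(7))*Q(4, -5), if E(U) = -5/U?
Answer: -220/7 ≈ -31.429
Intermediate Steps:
Q(D, t) = D (Q(D, t) = 0 + D = D)
((-4 + 3*5)*E(7))*Q(4, -5) = ((-4 + 3*5)*(-5/7))*4 = ((-4 + 15)*(-5*1/7))*4 = (11*(-5/7))*4 = -55/7*4 = -220/7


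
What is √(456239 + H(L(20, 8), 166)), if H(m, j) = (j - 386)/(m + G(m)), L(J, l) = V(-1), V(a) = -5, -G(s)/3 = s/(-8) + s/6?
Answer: 5*√894327/7 ≈ 675.49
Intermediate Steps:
G(s) = -s/8 (G(s) = -3*(s/(-8) + s/6) = -3*(s*(-⅛) + s*(⅙)) = -3*(-s/8 + s/6) = -s/8)
L(J, l) = -5
H(m, j) = 8*(-386 + j)/(7*m) (H(m, j) = (j - 386)/(m - m/8) = (-386 + j)/((7*m/8)) = (-386 + j)*(8/(7*m)) = 8*(-386 + j)/(7*m))
√(456239 + H(L(20, 8), 166)) = √(456239 + (8/7)*(-386 + 166)/(-5)) = √(456239 + (8/7)*(-⅕)*(-220)) = √(456239 + 352/7) = √(3194025/7) = 5*√894327/7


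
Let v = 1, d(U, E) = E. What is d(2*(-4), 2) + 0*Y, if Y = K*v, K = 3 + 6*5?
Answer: 2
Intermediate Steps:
K = 33 (K = 3 + 30 = 33)
Y = 33 (Y = 33*1 = 33)
d(2*(-4), 2) + 0*Y = 2 + 0*33 = 2 + 0 = 2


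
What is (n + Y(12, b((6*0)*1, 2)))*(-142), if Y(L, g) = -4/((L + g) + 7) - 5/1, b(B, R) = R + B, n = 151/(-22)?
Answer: 395399/231 ≈ 1711.7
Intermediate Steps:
n = -151/22 (n = 151*(-1/22) = -151/22 ≈ -6.8636)
b(B, R) = B + R
Y(L, g) = -5 - 4/(7 + L + g) (Y(L, g) = -4/(7 + L + g) - 5*1 = -4/(7 + L + g) - 5 = -5 - 4/(7 + L + g))
(n + Y(12, b((6*0)*1, 2)))*(-142) = (-151/22 + (-39 - 5*12 - 5*((6*0)*1 + 2))/(7 + 12 + ((6*0)*1 + 2)))*(-142) = (-151/22 + (-39 - 60 - 5*(0*1 + 2))/(7 + 12 + (0*1 + 2)))*(-142) = (-151/22 + (-39 - 60 - 5*(0 + 2))/(7 + 12 + (0 + 2)))*(-142) = (-151/22 + (-39 - 60 - 5*2)/(7 + 12 + 2))*(-142) = (-151/22 + (-39 - 60 - 10)/21)*(-142) = (-151/22 + (1/21)*(-109))*(-142) = (-151/22 - 109/21)*(-142) = -5569/462*(-142) = 395399/231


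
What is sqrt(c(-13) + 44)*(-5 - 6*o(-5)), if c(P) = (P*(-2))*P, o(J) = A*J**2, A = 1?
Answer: -1085*I*sqrt(6) ≈ -2657.7*I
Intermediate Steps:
o(J) = J**2 (o(J) = 1*J**2 = J**2)
c(P) = -2*P**2 (c(P) = (-2*P)*P = -2*P**2)
sqrt(c(-13) + 44)*(-5 - 6*o(-5)) = sqrt(-2*(-13)**2 + 44)*(-5 - 6*(-5)**2) = sqrt(-2*169 + 44)*(-5 - 6*25) = sqrt(-338 + 44)*(-5 - 150) = sqrt(-294)*(-155) = (7*I*sqrt(6))*(-155) = -1085*I*sqrt(6)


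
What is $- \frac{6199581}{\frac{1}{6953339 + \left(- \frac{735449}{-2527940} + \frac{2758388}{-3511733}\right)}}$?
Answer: $- \frac{382687222273314161458254837}{8877450320020} \approx -4.3108 \cdot 10^{13}$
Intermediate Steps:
$- \frac{6199581}{\frac{1}{6953339 + \left(- \frac{735449}{-2527940} + \frac{2758388}{-3511733}\right)}} = - \frac{6199581}{\frac{1}{6953339 + \left(\left(-735449\right) \left(- \frac{1}{2527940}\right) + 2758388 \left(- \frac{1}{3511733}\right)\right)}} = - \frac{6199581}{\frac{1}{6953339 + \left(\frac{735449}{2527940} - \frac{2758388}{3511733}\right)}} = - \frac{6199581}{\frac{1}{6953339 - \frac{4390338837603}{8877450320020}}} = - \frac{6199581}{\frac{1}{\frac{61727917140418709177}{8877450320020}}} = - \frac{6199581}{\frac{8877450320020}{61727917140418709177}} = \left(-6199581\right) \frac{61727917140418709177}{8877450320020} = - \frac{382687222273314161458254837}{8877450320020}$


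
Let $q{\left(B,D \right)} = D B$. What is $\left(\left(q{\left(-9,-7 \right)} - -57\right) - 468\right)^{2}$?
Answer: $121104$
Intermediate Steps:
$q{\left(B,D \right)} = B D$
$\left(\left(q{\left(-9,-7 \right)} - -57\right) - 468\right)^{2} = \left(\left(\left(-9\right) \left(-7\right) - -57\right) - 468\right)^{2} = \left(\left(63 + 57\right) - 468\right)^{2} = \left(120 - 468\right)^{2} = \left(-348\right)^{2} = 121104$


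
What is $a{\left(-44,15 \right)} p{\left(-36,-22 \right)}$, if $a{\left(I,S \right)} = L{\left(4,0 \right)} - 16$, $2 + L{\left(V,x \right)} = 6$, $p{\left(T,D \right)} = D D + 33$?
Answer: $-6204$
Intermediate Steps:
$p{\left(T,D \right)} = 33 + D^{2}$ ($p{\left(T,D \right)} = D^{2} + 33 = 33 + D^{2}$)
$L{\left(V,x \right)} = 4$ ($L{\left(V,x \right)} = -2 + 6 = 4$)
$a{\left(I,S \right)} = -12$ ($a{\left(I,S \right)} = 4 - 16 = -12$)
$a{\left(-44,15 \right)} p{\left(-36,-22 \right)} = - 12 \left(33 + \left(-22\right)^{2}\right) = - 12 \left(33 + 484\right) = \left(-12\right) 517 = -6204$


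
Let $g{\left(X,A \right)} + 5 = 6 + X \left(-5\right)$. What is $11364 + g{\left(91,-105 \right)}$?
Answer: $10910$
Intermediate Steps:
$g{\left(X,A \right)} = 1 - 5 X$ ($g{\left(X,A \right)} = -5 + \left(6 + X \left(-5\right)\right) = -5 - \left(-6 + 5 X\right) = 1 - 5 X$)
$11364 + g{\left(91,-105 \right)} = 11364 + \left(1 - 455\right) = 11364 - 454 = 10910$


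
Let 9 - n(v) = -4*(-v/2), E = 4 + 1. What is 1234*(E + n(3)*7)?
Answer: 32084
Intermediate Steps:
E = 5
n(v) = 9 - 2*v (n(v) = 9 - (-4)/((-2/v)) = 9 - (-4)*(-v/2) = 9 - 2*v)
1234*(E + n(3)*7) = 1234*(5 + (9 - 2*3)*7) = 1234*(5 + (9 - 6)*7) = 1234*(5 + 3*7) = 1234*(5 + 21) = 1234*26 = 32084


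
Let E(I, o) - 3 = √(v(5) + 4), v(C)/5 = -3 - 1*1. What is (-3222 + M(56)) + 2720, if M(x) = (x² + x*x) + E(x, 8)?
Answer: 5773 + 4*I ≈ 5773.0 + 4.0*I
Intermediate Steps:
v(C) = -20 (v(C) = 5*(-3 - 1*1) = 5*(-3 - 1) = 5*(-4) = -20)
E(I, o) = 3 + 4*I (E(I, o) = 3 + √(-20 + 4) = 3 + √(-16) = 3 + 4*I)
M(x) = 3 + 2*x² + 4*I (M(x) = (x² + x*x) + (3 + 4*I) = (x² + x²) + (3 + 4*I) = 2*x² + (3 + 4*I) = 3 + 2*x² + 4*I)
(-3222 + M(56)) + 2720 = (-3222 + (3 + 2*56² + 4*I)) + 2720 = (-3222 + (3 + 2*3136 + 4*I)) + 2720 = (-3222 + (3 + 6272 + 4*I)) + 2720 = (-3222 + (6275 + 4*I)) + 2720 = (3053 + 4*I) + 2720 = 5773 + 4*I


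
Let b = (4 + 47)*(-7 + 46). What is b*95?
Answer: 188955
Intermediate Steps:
b = 1989 (b = 51*39 = 1989)
b*95 = 1989*95 = 188955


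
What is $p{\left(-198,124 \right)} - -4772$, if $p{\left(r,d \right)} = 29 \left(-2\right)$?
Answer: $4714$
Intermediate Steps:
$p{\left(r,d \right)} = -58$
$p{\left(-198,124 \right)} - -4772 = -58 - -4772 = -58 + 4772 = 4714$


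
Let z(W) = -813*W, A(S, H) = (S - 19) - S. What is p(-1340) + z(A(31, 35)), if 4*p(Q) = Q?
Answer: 15112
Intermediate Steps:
p(Q) = Q/4
A(S, H) = -19 (A(S, H) = (-19 + S) - S = -19)
p(-1340) + z(A(31, 35)) = (1/4)*(-1340) - 813*(-19) = -335 + 15447 = 15112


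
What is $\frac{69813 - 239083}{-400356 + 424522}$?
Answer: $- \frac{84635}{12083} \approx -7.0045$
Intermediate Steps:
$\frac{69813 - 239083}{-400356 + 424522} = - \frac{169270}{24166} = \left(-169270\right) \frac{1}{24166} = - \frac{84635}{12083}$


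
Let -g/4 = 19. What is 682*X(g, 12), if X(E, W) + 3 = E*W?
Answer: -624030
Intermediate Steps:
g = -76 (g = -4*19 = -76)
X(E, W) = -3 + E*W
682*X(g, 12) = 682*(-3 - 76*12) = 682*(-3 - 912) = 682*(-915) = -624030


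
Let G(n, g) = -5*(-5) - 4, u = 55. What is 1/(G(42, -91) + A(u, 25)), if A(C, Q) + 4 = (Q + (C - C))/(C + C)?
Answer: 22/379 ≈ 0.058047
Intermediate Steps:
G(n, g) = 21 (G(n, g) = 25 - 4 = 21)
A(C, Q) = -4 + Q/(2*C) (A(C, Q) = -4 + (Q + (C - C))/(C + C) = -4 + (Q + 0)/((2*C)) = -4 + Q*(1/(2*C)) = -4 + Q/(2*C))
1/(G(42, -91) + A(u, 25)) = 1/(21 + (-4 + (½)*25/55)) = 1/(21 + (-4 + (½)*25*(1/55))) = 1/(21 + (-4 + 5/22)) = 1/(21 - 83/22) = 1/(379/22) = 22/379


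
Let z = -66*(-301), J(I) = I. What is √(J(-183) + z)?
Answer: 81*√3 ≈ 140.30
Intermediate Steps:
z = 19866
√(J(-183) + z) = √(-183 + 19866) = √19683 = 81*√3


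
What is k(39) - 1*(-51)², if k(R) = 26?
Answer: -2575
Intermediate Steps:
k(39) - 1*(-51)² = 26 - 1*(-51)² = 26 - 1*2601 = 26 - 2601 = -2575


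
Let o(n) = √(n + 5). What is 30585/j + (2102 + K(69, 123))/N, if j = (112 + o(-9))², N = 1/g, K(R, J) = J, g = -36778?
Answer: -3221121744425825/39363076 - 856380*I/9840769 ≈ -8.1831e+7 - 0.087024*I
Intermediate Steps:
N = -1/36778 (N = 1/(-36778) = -1/36778 ≈ -2.7190e-5)
o(n) = √(5 + n)
j = (112 + 2*I)² (j = (112 + √(5 - 9))² = (112 + √(-4))² = (112 + 2*I)² ≈ 12540.0 + 448.0*I)
30585/j + (2102 + K(69, 123))/N = 30585/(12540 + 448*I) + (2102 + 123)/(-1/36778) = 30585*((12540 - 448*I)/157452304) + 2225*(-36778) = 30585*(12540 - 448*I)/157452304 - 81831050 = -81831050 + 30585*(12540 - 448*I)/157452304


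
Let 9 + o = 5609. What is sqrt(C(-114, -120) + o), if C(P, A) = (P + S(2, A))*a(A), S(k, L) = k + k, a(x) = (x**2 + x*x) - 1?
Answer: I*sqrt(3162290) ≈ 1778.3*I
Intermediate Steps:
o = 5600 (o = -9 + 5609 = 5600)
a(x) = -1 + 2*x**2 (a(x) = (x**2 + x**2) - 1 = 2*x**2 - 1 = -1 + 2*x**2)
S(k, L) = 2*k
C(P, A) = (-1 + 2*A**2)*(4 + P) (C(P, A) = (P + 2*2)*(-1 + 2*A**2) = (P + 4)*(-1 + 2*A**2) = (4 + P)*(-1 + 2*A**2) = (-1 + 2*A**2)*(4 + P))
sqrt(C(-114, -120) + o) = sqrt((-1 + 2*(-120)**2)*(4 - 114) + 5600) = sqrt((-1 + 2*14400)*(-110) + 5600) = sqrt((-1 + 28800)*(-110) + 5600) = sqrt(28799*(-110) + 5600) = sqrt(-3167890 + 5600) = sqrt(-3162290) = I*sqrt(3162290)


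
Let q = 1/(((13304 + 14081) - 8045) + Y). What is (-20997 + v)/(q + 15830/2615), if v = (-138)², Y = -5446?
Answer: -14191595586/43988927 ≈ -322.62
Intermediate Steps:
q = 1/13894 (q = 1/(((13304 + 14081) - 8045) - 5446) = 1/((27385 - 8045) - 5446) = 1/(19340 - 5446) = 1/13894 ≈ 7.1974e-5)
v = 19044
(-20997 + v)/(q + 15830/2615) = (-20997 + 19044)/(1/13894 + 15830/2615) = -1953/(1/13894 + 15830*(1/2615)) = -1953/(1/13894 + 3166/523) = -1953/43988927/7266562 = -1953*7266562/43988927 = -14191595586/43988927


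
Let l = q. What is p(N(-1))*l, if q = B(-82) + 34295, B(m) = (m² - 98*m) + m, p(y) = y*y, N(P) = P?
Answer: 48973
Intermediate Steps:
p(y) = y²
B(m) = m² - 97*m
q = 48973 (q = -82*(-97 - 82) + 34295 = -82*(-179) + 34295 = 14678 + 34295 = 48973)
l = 48973
p(N(-1))*l = (-1)²*48973 = 1*48973 = 48973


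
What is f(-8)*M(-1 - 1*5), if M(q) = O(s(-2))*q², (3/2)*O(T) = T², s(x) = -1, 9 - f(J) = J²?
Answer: -1320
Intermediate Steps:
f(J) = 9 - J²
O(T) = 2*T²/3
M(q) = 2*q²/3 (M(q) = ((⅔)*(-1)²)*q² = ((⅔)*1)*q² = 2*q²/3)
f(-8)*M(-1 - 1*5) = (9 - 1*(-8)²)*(2*(-1 - 1*5)²/3) = (9 - 1*64)*(2*(-1 - 5)²/3) = (9 - 64)*((⅔)*(-6)²) = -110*36/3 = -55*24 = -1320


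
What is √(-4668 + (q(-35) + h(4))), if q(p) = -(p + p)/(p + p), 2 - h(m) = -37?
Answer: I*√4630 ≈ 68.044*I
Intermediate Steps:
h(m) = 39 (h(m) = 2 - 1*(-37) = 2 + 37 = 39)
q(p) = -1 (q(p) = -2*p/(2*p) = -2*p*1/(2*p) = -1*1 = -1)
√(-4668 + (q(-35) + h(4))) = √(-4668 + (-1 + 39)) = √(-4668 + 38) = √(-4630) = I*√4630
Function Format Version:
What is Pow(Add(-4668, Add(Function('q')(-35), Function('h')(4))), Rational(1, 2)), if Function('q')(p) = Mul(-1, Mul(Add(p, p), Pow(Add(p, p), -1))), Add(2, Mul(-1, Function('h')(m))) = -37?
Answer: Mul(I, Pow(4630, Rational(1, 2))) ≈ Mul(68.044, I)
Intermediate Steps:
Function('h')(m) = 39 (Function('h')(m) = Add(2, Mul(-1, -37)) = Add(2, 37) = 39)
Function('q')(p) = -1 (Function('q')(p) = Mul(-1, Mul(Mul(2, p), Pow(Mul(2, p), -1))) = Mul(-1, Mul(Mul(2, p), Mul(Rational(1, 2), Pow(p, -1)))) = Mul(-1, 1) = -1)
Pow(Add(-4668, Add(Function('q')(-35), Function('h')(4))), Rational(1, 2)) = Pow(Add(-4668, Add(-1, 39)), Rational(1, 2)) = Pow(Add(-4668, 38), Rational(1, 2)) = Pow(-4630, Rational(1, 2)) = Mul(I, Pow(4630, Rational(1, 2)))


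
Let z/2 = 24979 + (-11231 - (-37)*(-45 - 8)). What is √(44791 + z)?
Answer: 11*√565 ≈ 261.47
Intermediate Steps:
z = 23574 (z = 2*(24979 + (-11231 - (-37)*(-45 - 8))) = 2*(24979 + (-11231 - (-37)*(-53))) = 2*(24979 + (-11231 - 1*1961)) = 2*(24979 + (-11231 - 1961)) = 2*(24979 - 13192) = 2*11787 = 23574)
√(44791 + z) = √(44791 + 23574) = √68365 = 11*√565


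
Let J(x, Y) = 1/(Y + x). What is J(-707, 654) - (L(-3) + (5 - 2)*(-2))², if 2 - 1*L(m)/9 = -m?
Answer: -11926/53 ≈ -225.02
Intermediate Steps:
L(m) = 18 + 9*m (L(m) = 18 - (-9)*m = 18 + 9*m)
J(-707, 654) - (L(-3) + (5 - 2)*(-2))² = 1/(654 - 707) - ((18 + 9*(-3)) + (5 - 2)*(-2))² = 1/(-53) - ((18 - 27) + 3*(-2))² = -1/53 - (-9 - 6)² = -1/53 - 1*(-15)² = -1/53 - 1*225 = -1/53 - 225 = -11926/53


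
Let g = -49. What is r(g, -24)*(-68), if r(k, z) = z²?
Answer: -39168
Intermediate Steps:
r(g, -24)*(-68) = (-24)²*(-68) = 576*(-68) = -39168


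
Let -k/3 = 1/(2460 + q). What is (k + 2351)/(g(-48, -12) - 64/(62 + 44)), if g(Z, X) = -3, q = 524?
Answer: -371815193/569944 ≈ -652.37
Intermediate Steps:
k = -3/2984 (k = -3/(2460 + 524) = -3/2984 ≈ -0.0010054)
(k + 2351)/(g(-48, -12) - 64/(62 + 44)) = (-3/2984 + 2351)/(-3 - 64/(62 + 44)) = 7015381/(2984*(-3 - 64/106)) = 7015381/(2984*(-3 + (1/106)*(-64))) = 7015381/(2984*(-3 - 32/53)) = 7015381/(2984*(-191/53)) = (7015381/2984)*(-53/191) = -371815193/569944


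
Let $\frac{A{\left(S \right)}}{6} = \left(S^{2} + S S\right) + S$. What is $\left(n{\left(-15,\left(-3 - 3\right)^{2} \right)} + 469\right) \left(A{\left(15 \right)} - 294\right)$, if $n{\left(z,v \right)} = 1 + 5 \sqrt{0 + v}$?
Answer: $1248000$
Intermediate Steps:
$n{\left(z,v \right)} = 1 + 5 \sqrt{v}$
$A{\left(S \right)} = 6 S + 12 S^{2}$ ($A{\left(S \right)} = 6 \left(\left(S^{2} + S S\right) + S\right) = 6 \left(\left(S^{2} + S^{2}\right) + S\right) = 6 \left(2 S^{2} + S\right) = 6 \left(S + 2 S^{2}\right) = 6 S + 12 S^{2}$)
$\left(n{\left(-15,\left(-3 - 3\right)^{2} \right)} + 469\right) \left(A{\left(15 \right)} - 294\right) = \left(\left(1 + 5 \sqrt{\left(-3 - 3\right)^{2}}\right) + 469\right) \left(6 \cdot 15 \left(1 + 2 \cdot 15\right) - 294\right) = \left(\left(1 + 5 \sqrt{\left(-6\right)^{2}}\right) + 469\right) \left(6 \cdot 15 \left(1 + 30\right) - 294\right) = \left(\left(1 + 5 \sqrt{36}\right) + 469\right) \left(6 \cdot 15 \cdot 31 - 294\right) = \left(\left(1 + 5 \cdot 6\right) + 469\right) \left(2790 - 294\right) = \left(\left(1 + 30\right) + 469\right) 2496 = \left(31 + 469\right) 2496 = 500 \cdot 2496 = 1248000$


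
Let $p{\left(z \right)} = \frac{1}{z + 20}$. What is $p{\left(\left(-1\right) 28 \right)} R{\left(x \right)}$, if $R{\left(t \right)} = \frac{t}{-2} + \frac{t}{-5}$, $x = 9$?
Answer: $\frac{63}{80} \approx 0.7875$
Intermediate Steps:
$R{\left(t \right)} = - \frac{7 t}{10}$ ($R{\left(t \right)} = t \left(- \frac{1}{2}\right) + t \left(- \frac{1}{5}\right) = - \frac{t}{2} - \frac{t}{5} = - \frac{7 t}{10}$)
$p{\left(z \right)} = \frac{1}{20 + z}$
$p{\left(\left(-1\right) 28 \right)} R{\left(x \right)} = \frac{\left(- \frac{7}{10}\right) 9}{20 - 28} = \frac{1}{20 - 28} \left(- \frac{63}{10}\right) = \frac{1}{-8} \left(- \frac{63}{10}\right) = \left(- \frac{1}{8}\right) \left(- \frac{63}{10}\right) = \frac{63}{80}$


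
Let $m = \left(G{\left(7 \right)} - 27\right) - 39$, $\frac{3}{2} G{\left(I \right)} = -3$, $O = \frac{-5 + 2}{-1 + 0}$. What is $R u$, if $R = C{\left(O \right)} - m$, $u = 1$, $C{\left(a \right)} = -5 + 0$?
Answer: $63$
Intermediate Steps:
$O = 3$ ($O = - \frac{3}{-1} = \left(-3\right) \left(-1\right) = 3$)
$G{\left(I \right)} = -2$ ($G{\left(I \right)} = \frac{2}{3} \left(-3\right) = -2$)
$C{\left(a \right)} = -5$
$m = -68$ ($m = \left(-2 - 27\right) - 39 = -29 - 39 = -68$)
$R = 63$ ($R = -5 - -68 = -5 + 68 = 63$)
$R u = 63 \cdot 1 = 63$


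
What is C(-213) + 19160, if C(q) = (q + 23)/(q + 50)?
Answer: 3123270/163 ≈ 19161.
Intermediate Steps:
C(q) = (23 + q)/(50 + q)
C(-213) + 19160 = (23 - 213)/(50 - 213) + 19160 = -190/(-163) + 19160 = -1/163*(-190) + 19160 = 190/163 + 19160 = 3123270/163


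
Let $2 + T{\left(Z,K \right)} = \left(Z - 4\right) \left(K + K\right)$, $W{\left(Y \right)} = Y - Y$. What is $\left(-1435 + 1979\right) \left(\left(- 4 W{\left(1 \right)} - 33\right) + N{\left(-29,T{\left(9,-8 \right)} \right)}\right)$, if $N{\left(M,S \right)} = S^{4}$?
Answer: $24595405792$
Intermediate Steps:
$W{\left(Y \right)} = 0$
$T{\left(Z,K \right)} = -2 + 2 K \left(-4 + Z\right)$ ($T{\left(Z,K \right)} = -2 + \left(Z - 4\right) \left(K + K\right) = -2 + \left(-4 + Z\right) 2 K = -2 + 2 K \left(-4 + Z\right)$)
$\left(-1435 + 1979\right) \left(\left(- 4 W{\left(1 \right)} - 33\right) + N{\left(-29,T{\left(9,-8 \right)} \right)}\right) = \left(-1435 + 1979\right) \left(\left(\left(-4\right) 0 - 33\right) + \left(-2 - -64 + 2 \left(-8\right) 9\right)^{4}\right) = 544 \left(\left(0 - 33\right) + \left(-2 + 64 - 144\right)^{4}\right) = 544 \left(-33 + \left(-82\right)^{4}\right) = 544 \left(-33 + 45212176\right) = 544 \cdot 45212143 = 24595405792$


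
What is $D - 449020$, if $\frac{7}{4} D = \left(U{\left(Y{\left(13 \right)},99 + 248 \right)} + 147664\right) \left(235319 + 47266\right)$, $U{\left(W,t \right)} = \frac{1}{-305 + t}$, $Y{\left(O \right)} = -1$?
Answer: $\frac{1168351866730}{49} \approx 2.3844 \cdot 10^{10}$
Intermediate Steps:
$D = \frac{1168373868710}{49}$ ($D = \frac{4 \left(\frac{1}{-305 + \left(99 + 248\right)} + 147664\right) \left(235319 + 47266\right)}{7} = \frac{4 \left(\frac{1}{-305 + 347} + 147664\right) 282585}{7} = \frac{4 \left(\frac{1}{42} + 147664\right) 282585}{7} = \frac{4 \cdot \frac{6201889}{42} \cdot 282585}{7} = \frac{4}{7} \cdot \frac{584186934355}{14} = \frac{1168373868710}{49} \approx 2.3844 \cdot 10^{10}$)
$D - 449020 = \frac{1168373868710}{49} - 449020 = \frac{1168351866730}{49}$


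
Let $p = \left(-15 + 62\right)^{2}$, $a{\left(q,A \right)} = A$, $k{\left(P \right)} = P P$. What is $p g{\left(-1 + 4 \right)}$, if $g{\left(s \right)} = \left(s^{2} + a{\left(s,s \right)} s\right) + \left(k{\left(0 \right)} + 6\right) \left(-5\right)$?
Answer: $-26508$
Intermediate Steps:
$k{\left(P \right)} = P^{2}$
$g{\left(s \right)} = -30 + 2 s^{2}$ ($g{\left(s \right)} = \left(s^{2} + s s\right) + \left(0^{2} + 6\right) \left(-5\right) = \left(s^{2} + s^{2}\right) + \left(0 + 6\right) \left(-5\right) = 2 s^{2} + 6 \left(-5\right) = 2 s^{2} - 30 = -30 + 2 s^{2}$)
$p = 2209$ ($p = 47^{2} = 2209$)
$p g{\left(-1 + 4 \right)} = 2209 \left(-30 + 2 \left(-1 + 4\right)^{2}\right) = 2209 \left(-30 + 2 \cdot 3^{2}\right) = 2209 \left(-30 + 2 \cdot 9\right) = 2209 \left(-30 + 18\right) = 2209 \left(-12\right) = -26508$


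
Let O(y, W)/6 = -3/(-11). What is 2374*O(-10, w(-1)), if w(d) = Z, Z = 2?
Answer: 42732/11 ≈ 3884.7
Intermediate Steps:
w(d) = 2
O(y, W) = 18/11 (O(y, W) = 6*(-3/(-11)) = 6*(-3*(-1/11)) = 6*(3/11) = 18/11)
2374*O(-10, w(-1)) = 2374*(18/11) = 42732/11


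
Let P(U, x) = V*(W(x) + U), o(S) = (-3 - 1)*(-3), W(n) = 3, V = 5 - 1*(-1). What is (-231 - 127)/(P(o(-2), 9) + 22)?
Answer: -179/56 ≈ -3.1964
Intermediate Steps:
V = 6 (V = 5 + 1 = 6)
o(S) = 12 (o(S) = -4*(-3) = 12)
P(U, x) = 18 + 6*U (P(U, x) = 6*(3 + U) = 18 + 6*U)
(-231 - 127)/(P(o(-2), 9) + 22) = (-231 - 127)/((18 + 6*12) + 22) = -358/((18 + 72) + 22) = -358/(90 + 22) = -358/112 = -358*1/112 = -179/56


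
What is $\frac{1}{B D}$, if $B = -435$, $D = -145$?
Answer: $\frac{1}{63075} \approx 1.5854 \cdot 10^{-5}$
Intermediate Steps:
$\frac{1}{B D} = \frac{1}{\left(-435\right) \left(-145\right)} = \frac{1}{63075}$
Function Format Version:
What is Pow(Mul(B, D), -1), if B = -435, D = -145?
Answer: Rational(1, 63075) ≈ 1.5854e-5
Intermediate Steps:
Pow(Mul(B, D), -1) = Pow(Mul(-435, -145), -1) = Pow(63075, -1) = Rational(1, 63075)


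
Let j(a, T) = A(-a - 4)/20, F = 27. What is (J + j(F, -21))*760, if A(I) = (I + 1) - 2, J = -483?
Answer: -368296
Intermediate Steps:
A(I) = -1 + I (A(I) = (1 + I) - 2 = -1 + I)
j(a, T) = -1/4 - a/20 (j(a, T) = (-1 + (-a - 4))/20 = (-1 + (-4 - a))*(1/20) = (-5 - a)*(1/20) = -1/4 - a/20)
(J + j(F, -21))*760 = (-483 + (-1/4 - 1/20*27))*760 = (-483 + (-1/4 - 27/20))*760 = (-483 - 8/5)*760 = -2423/5*760 = -368296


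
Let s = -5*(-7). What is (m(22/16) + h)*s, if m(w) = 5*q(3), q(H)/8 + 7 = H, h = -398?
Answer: -19530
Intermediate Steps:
q(H) = -56 + 8*H
m(w) = -160 (m(w) = 5*(-56 + 8*3) = 5*(-56 + 24) = 5*(-32) = -160)
s = 35
(m(22/16) + h)*s = (-160 - 398)*35 = -558*35 = -19530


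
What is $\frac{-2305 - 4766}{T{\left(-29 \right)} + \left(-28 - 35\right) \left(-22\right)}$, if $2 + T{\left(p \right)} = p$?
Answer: $- \frac{7071}{1355} \approx -5.2185$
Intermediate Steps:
$T{\left(p \right)} = -2 + p$
$\frac{-2305 - 4766}{T{\left(-29 \right)} + \left(-28 - 35\right) \left(-22\right)} = \frac{-2305 - 4766}{\left(-2 - 29\right) + \left(-28 - 35\right) \left(-22\right)} = - \frac{7071}{-31 - -1386} = - \frac{7071}{-31 + 1386} = - \frac{7071}{1355}$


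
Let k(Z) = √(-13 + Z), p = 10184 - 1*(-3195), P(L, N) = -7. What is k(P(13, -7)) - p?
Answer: -13379 + 2*I*√5 ≈ -13379.0 + 4.4721*I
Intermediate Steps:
p = 13379 (p = 10184 + 3195 = 13379)
k(P(13, -7)) - p = √(-13 - 7) - 1*13379 = √(-20) - 13379 = 2*I*√5 - 13379 = -13379 + 2*I*√5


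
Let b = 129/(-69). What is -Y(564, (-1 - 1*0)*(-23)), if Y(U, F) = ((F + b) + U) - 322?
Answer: -6052/23 ≈ -263.13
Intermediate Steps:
b = -43/23 (b = 129*(-1/69) = -43/23 ≈ -1.8696)
Y(U, F) = -7449/23 + F + U (Y(U, F) = ((F - 43/23) + U) - 322 = ((-43/23 + F) + U) - 322 = (-43/23 + F + U) - 322 = -7449/23 + F + U)
-Y(564, (-1 - 1*0)*(-23)) = -(-7449/23 + (-1 - 1*0)*(-23) + 564) = -(-7449/23 + (-1 + 0)*(-23) + 564) = -(-7449/23 - 1*(-23) + 564) = -(-7449/23 + 23 + 564) = -1*6052/23 = -6052/23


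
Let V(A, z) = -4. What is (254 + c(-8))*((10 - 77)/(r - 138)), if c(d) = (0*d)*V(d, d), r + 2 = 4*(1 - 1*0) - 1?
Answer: 17018/137 ≈ 124.22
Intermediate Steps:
r = 1 (r = -2 + (4*(1 - 1*0) - 1) = -2 + (4*(1 + 0) - 1) = -2 + (4*1 - 1) = -2 + (4 - 1) = -2 + 3 = 1)
c(d) = 0 (c(d) = (0*d)*(-4) = 0*(-4) = 0)
(254 + c(-8))*((10 - 77)/(r - 138)) = (254 + 0)*((10 - 77)/(1 - 138)) = 254*(-67/(-137)) = 254*(-67*(-1/137)) = 254*(67/137) = 17018/137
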